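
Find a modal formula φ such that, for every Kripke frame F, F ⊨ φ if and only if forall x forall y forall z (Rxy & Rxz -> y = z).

◇r → □r

A defining formula is ◇r → □r (the CD axiom).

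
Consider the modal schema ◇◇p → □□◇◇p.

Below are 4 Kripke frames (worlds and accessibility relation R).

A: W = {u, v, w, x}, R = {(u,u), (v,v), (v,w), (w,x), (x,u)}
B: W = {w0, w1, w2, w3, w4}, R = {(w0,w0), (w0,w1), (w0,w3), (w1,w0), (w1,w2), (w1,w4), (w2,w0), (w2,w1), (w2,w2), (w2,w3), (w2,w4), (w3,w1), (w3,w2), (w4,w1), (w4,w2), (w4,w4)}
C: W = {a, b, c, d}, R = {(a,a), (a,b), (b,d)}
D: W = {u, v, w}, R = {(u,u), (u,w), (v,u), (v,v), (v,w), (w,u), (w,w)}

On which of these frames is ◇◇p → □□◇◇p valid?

B

Frame correspondent (Sahlqvist): ∀x ∀y ∀z ((xR²y ∧ xR²z) → ∃w (y = w ∧ zR²w)) — i.e. a generalized confluence (Geach) condition.
A: fails — vR²v, vR²w but no t with v=t and wR²t.
B: holds.
C: fails — aR²a, aR²b but no w with a=w and bR²w.
D: fails — vR²v, vR²u but no t with v=t and uR²t.
Valid on: B.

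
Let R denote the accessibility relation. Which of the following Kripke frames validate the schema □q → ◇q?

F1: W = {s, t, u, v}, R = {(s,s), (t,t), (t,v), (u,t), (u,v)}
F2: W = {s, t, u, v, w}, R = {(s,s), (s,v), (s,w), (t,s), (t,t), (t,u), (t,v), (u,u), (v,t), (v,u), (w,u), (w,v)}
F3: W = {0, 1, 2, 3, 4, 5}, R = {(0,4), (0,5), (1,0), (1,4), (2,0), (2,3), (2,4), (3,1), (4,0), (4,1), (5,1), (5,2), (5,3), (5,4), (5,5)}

F2, F3

This is the axiom for seriality; its first-order frame correspondent is ∀x ∃y Rxy.
F1: fails — world v has no successor.
F2: condition met.
F3: condition met.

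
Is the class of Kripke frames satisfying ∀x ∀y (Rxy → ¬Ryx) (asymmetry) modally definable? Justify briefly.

Any modally definable frame class is closed under surjective bounded morphisms.
The 5-cycle (worlds 0,1,2,3,4 with 0→1→2→3→4→0) is asymmetric. Mapping every world to a single reflexive point • is a surjective bounded morphism, and the reflexive point is not asymmetric (R•• but asymmetry requires ¬R••).
So no modal formula (or set of formulas) defines exactly the asymmetric frames.

Not definable by any modal formula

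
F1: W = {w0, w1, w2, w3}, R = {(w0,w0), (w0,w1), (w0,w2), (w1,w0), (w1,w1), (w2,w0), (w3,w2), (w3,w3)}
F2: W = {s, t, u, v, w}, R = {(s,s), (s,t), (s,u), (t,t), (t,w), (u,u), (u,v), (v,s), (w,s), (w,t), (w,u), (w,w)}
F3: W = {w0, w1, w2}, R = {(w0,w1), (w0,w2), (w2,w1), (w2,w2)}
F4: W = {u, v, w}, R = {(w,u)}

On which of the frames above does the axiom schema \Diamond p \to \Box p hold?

F4

Frame correspondent (Sahlqvist): \forall x \forall y \forall z (Rxy \wedge Rxz \to y = z) — i.e. partial functionality.
F1: fails — w0 sees both w0 and w1.
F2: fails — s sees both s and t.
F3: fails — w0 sees both w1 and w2.
F4: holds.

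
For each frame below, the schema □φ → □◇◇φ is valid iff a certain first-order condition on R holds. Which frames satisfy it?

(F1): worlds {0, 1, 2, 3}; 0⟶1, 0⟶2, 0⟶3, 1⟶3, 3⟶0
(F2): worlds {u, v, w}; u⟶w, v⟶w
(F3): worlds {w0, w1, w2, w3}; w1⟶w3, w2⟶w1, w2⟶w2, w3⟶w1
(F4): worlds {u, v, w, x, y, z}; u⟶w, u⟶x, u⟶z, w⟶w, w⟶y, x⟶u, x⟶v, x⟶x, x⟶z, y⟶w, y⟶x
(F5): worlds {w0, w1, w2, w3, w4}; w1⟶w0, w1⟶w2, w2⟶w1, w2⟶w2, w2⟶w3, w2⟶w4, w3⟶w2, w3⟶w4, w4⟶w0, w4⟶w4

(F3)

Frame correspondent (Sahlqvist): ∀x ∀z (xRz → ∃w (xRw ∧ zR²w)) — i.e. a generalized confluence (Geach) condition.
(F1): fails — 0R1 but no w with 0Rw and 1R²w.
(F2): fails — uRw but no t with uRt and wR²t.
(F3): ✓.
(F4): fails — uRz but no t with uRt and zR²t.
(F5): fails — w1Rw0 but no w with w1Rw and w0R²w.
Valid on: (F3).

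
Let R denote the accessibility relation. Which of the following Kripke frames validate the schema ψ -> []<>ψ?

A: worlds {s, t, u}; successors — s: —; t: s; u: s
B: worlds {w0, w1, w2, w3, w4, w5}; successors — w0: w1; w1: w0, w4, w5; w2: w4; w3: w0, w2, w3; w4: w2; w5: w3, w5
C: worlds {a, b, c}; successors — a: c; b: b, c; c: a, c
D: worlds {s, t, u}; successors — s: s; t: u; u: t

D

Frame correspondent (Sahlqvist): forall x forall y (Rxy -> Ryx) — i.e. symmetry.
A: fails — Rus but not Rsu.
B: fails — Rw1w5 but not Rw5w1.
C: fails — Rbc but not Rcb.
D: holds.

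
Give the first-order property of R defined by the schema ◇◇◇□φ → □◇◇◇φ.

This is a Sahlqvist (Geach-type) schema ◇^3□^1φ → □^1◇^3φ.
First-order correspondent: ∀x ∀y ∀z ((xR³y ∧ xRz) → ∃w (yRw ∧ zR³w)).

∀x ∀y ∀z ((xR³y ∧ xRz) → ∃w (yRw ∧ zR³w))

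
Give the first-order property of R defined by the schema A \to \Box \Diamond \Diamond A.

This is a Sahlqvist (Geach-type) schema ◇^0□^0A → □^1◇^2A.
Minimal-valuation argument: fix x; take any y with xR^0y and any z with xR^1z. Set V(A) to the set of worlds R-reachable from y in exactly 0 steps. Then □^0A holds at y, so the antecedent holds at x; validity forces ◇^2A at z, giving a w with zR^2w and yR^0w.
First-order correspondent: \forall x \forall z (xRz \to \exists w (x = w \wedge z R^2 w)).

\forall x \forall z (xRz \to \exists w (x = w \wedge z R^2 w))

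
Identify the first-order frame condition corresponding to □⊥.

emptiness of R: ∀x ∀y ¬Rxy

□⊥ is valid iff no world has any successor (otherwise □⊥ fails at any world with one).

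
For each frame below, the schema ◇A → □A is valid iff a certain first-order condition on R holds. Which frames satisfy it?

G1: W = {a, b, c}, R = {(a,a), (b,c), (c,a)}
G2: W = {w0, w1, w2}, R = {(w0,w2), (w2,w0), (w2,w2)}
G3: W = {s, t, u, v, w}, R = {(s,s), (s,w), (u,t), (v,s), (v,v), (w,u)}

This is the axiom for partial functionality; its first-order frame correspondent is ∀x ∀y ∀z (Rxy ∧ Rxz → y = z).
G1: satisfies the condition.
G2: fails — w2 sees both w0 and w2.
G3: fails — s sees both s and w.

G1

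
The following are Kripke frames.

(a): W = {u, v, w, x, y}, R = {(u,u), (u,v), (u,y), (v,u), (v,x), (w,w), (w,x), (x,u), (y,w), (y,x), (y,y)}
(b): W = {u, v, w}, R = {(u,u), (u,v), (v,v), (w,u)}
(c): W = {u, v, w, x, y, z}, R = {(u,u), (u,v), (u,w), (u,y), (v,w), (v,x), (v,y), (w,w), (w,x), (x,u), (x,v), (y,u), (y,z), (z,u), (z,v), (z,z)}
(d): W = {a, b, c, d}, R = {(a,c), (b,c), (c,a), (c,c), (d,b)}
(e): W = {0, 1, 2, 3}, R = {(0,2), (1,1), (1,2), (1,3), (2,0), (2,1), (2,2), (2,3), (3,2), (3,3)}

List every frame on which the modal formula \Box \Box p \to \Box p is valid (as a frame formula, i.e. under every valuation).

(b), (e)

Frame correspondent (Sahlqvist): \forall x \forall y (Rxy \to \exists z (Rxz \wedge Rzy)) — i.e. density.
(a): fails — Rvx but no z with Rvz and Rzx.
(b): holds.
(c): fails — Rvy but no t with Rvt and Rty.
(d): fails — Rdb but no z with Rdz and Rzb.
(e): holds.
Valid on: (b), (e).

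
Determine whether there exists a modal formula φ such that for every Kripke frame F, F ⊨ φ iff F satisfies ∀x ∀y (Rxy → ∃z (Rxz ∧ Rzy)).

Yes — defined by □□p → □p

This is a Sahlqvist condition; the C4 axiom □□p → □p defines it.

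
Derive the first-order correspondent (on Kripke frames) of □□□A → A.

This is a Sahlqvist (Geach-type) schema ◇^0□^3A → □^0◇^0A.
Minimal-valuation argument: fix x; take any y with xR^0y and any z with xR^0z. Set V(A) to the set of worlds R-reachable from y in exactly 3 steps. Then □^3A holds at y, so the antecedent holds at x; validity forces ◇^0A at z, giving a w with zR^0w and yR^3w.
First-order correspondent: ∀x ∃w (xR³w ∧ x = w).

∀x ∃w (xR³w ∧ x = w)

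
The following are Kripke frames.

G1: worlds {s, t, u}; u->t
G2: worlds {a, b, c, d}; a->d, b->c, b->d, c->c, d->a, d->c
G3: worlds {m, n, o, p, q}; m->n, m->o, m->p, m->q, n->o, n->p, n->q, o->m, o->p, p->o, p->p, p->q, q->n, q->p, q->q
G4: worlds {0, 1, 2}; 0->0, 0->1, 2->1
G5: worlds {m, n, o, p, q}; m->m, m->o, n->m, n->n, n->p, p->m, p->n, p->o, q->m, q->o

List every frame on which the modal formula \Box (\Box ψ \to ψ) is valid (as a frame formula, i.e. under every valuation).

none

Frame correspondent (Sahlqvist): \forall x \forall y (Rxy \to Ryy) — i.e. shift-reflexivity.
G1: fails — Rut but not Rtt.
G2: fails — Rad but not Rdd.
G3: fails — Rom but not Rmm.
G4: fails — R01 but not R11.
G5: fails — Rpo but not Roo.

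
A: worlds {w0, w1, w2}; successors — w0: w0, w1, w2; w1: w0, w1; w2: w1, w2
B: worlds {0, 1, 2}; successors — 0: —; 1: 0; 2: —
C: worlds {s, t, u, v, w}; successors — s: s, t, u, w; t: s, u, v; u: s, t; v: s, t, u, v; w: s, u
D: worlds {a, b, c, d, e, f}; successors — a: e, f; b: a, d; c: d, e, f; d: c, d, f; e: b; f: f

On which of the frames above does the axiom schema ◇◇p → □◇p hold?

The schema corresponds to a generalized confluence (Geach) condition: ∀x ∀y ∀z ((xR²y ∧ xRz) → ∃w (y = w ∧ zRw)).
A: fails — w0R²w0, w0Rw2 but no w with w0=w and w2Rw.
B: holds.
C: fails — sR²t, sRt but no w* with t=w* and tRw*.
D: fails — aR²b, aRf but no w with b=w and fRw.
Valid on: B.

B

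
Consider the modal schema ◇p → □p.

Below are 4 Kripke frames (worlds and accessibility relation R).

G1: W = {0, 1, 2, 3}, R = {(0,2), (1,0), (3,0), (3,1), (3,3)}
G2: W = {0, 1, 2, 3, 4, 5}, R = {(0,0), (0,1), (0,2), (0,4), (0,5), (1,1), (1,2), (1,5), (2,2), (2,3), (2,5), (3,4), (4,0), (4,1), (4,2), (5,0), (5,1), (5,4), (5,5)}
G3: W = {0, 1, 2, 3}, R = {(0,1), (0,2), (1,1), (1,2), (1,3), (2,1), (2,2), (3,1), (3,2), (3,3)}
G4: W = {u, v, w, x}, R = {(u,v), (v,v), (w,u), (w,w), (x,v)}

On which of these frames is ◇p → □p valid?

This is the axiom for partial functionality; its first-order frame correspondent is ∀x ∀y ∀z (Rxy ∧ Rxz → y = z).
G1: fails — 3 sees both 0 and 1.
G2: fails — 0 sees both 0 and 1.
G3: fails — 0 sees both 1 and 2.
G4: fails — w sees both u and w.

none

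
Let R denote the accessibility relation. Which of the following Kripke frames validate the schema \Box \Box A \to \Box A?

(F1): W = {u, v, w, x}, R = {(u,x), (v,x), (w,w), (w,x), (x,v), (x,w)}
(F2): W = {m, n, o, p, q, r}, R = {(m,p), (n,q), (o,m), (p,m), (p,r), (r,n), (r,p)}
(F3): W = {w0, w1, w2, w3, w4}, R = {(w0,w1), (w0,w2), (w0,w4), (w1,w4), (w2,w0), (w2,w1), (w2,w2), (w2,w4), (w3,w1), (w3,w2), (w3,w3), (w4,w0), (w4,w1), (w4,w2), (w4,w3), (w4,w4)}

(F3)

This is the axiom for density; its first-order frame correspondent is \forall x \forall y (Rxy \to \exists z (Rxz \wedge Rzy)).
(F1): fails — Rvx but no z with Rvz and Rzx.
(F2): fails — Rom but no z with Roz and Rzm.
(F3): holds.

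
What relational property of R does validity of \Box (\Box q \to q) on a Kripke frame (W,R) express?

This schema is the T□ axiom.
Its frame correspondent is shift-reflexivity — \forall x \forall y (Rxy \to Ryy).

shift-reflexivity: \forall x \forall y (Rxy \to Ryy)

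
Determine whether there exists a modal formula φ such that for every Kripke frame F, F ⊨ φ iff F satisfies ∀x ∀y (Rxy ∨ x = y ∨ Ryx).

No

Any modally definable frame class is closed under disjoint unions.
Take 2 disjoint single-world reflexive frames: each is trivially connected, but their disjoint union has 2 worlds with no edge between distinct components, so it is not connected.
So no modal formula (or set of formulas) defines exactly the connected frames.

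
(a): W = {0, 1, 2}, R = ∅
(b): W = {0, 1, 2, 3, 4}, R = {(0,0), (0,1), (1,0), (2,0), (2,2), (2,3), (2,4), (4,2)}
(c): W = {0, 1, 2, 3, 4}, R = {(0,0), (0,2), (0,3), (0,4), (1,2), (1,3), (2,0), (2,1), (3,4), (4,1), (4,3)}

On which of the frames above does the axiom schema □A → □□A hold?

Frame correspondent (Sahlqvist): ∀x ∀y ∀z (Rxy ∧ Ryz → Rxz) — i.e. transitivity.
(a): holds.
(b): fails — R10 and R01 but not R11.
(c): fails — R34 and R43 but not R33.
Valid on: (a).

(a)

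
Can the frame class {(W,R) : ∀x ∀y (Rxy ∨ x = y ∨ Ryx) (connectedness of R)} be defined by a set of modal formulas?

If a class were modally definable it would be closed under disjoint unions (Goldblatt–Thomason).
Take 3 disjoint single-world reflexive frames: each is trivially connected, but their disjoint union has 3 worlds with no edge between distinct components, so it is not connected.
Hence connectedness of R is not modally definable.

No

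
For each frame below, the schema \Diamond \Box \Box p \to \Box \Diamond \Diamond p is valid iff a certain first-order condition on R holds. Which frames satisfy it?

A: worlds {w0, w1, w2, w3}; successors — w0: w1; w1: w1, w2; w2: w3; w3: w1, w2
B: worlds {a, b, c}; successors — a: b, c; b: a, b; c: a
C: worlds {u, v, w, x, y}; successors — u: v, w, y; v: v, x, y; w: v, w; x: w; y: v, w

The schema corresponds to a generalized confluence (Geach) condition: \forall x \forall y \forall z ((xRy \wedge xRz) \to \exists w (y R^2 w \wedge z R^2 w)).
A: condition met.
B: condition met.
C: condition met.
Valid on: A, B, C.

A, B, C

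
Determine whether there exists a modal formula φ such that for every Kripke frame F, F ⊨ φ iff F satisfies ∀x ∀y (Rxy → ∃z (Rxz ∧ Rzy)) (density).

Yes: it is density, defined by the C4 schema □□r → □r.

Yes, by □□r → □r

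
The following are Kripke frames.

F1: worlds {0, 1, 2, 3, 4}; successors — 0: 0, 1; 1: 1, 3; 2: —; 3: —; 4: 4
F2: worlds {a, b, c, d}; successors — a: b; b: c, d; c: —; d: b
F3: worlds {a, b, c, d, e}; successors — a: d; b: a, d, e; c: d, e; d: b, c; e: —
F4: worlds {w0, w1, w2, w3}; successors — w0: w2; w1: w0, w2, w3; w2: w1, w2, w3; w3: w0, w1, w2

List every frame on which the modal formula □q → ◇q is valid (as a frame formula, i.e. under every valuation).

Frame correspondent (Sahlqvist): ∀x ∃y Rxy — i.e. seriality.
F1: fails — world 2 has no successor.
F2: fails — world c has no successor.
F3: fails — world e has no successor.
F4: condition met.
Valid on: F4.

F4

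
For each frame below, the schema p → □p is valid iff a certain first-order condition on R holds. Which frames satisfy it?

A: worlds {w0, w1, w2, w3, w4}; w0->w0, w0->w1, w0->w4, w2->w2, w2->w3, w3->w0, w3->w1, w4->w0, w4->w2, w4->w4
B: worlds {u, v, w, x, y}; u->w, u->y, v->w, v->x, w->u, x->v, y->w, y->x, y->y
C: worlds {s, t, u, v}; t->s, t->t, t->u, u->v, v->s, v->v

none

This is the axiom for a generalized confluence (Geach) condition; its first-order frame correspondent is ∀x ∀z (xRz → ∃w (x = w ∧ z = w)).
A: fails — w0Rw1 but w0 ≠ w1.
B: fails — uRw but u ≠ w.
C: fails — tRs but t ≠ s.
Valid on no frame.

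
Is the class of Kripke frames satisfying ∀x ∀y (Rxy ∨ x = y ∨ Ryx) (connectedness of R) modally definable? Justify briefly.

Modal frame validity is preserved under disjoint unions.
Take 4 disjoint single-world reflexive frames: each is trivially connected, but their disjoint union has 4 worlds with no edge between distinct components, so it is not connected.
So no modal formula (or set of formulas) defines exactly the connected frames.

No — not modally definable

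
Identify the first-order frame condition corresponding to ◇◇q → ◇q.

This is frame-equivalent to □q → □□q (substitute ¬q for q and contrapose).
Suppose □q→□□q is valid. Take Rxy, Ryz and set V(q)={w : Rxw}. Then □q at x, so □□q at x, so □q at y, so q at z, i.e. Rxz.
The converse is a direct semantic check.
Frame condition: ∀x ∀y ∀z (Rxy ∧ Ryz → Rxz).

transitivity: ∀x ∀y ∀z (Rxy ∧ Ryz → Rxz)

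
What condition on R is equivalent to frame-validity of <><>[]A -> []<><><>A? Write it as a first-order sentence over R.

forall x forall y forall z ((x R^2 y & xRz) -> exists w (yRw & z R^3 w))

This is a Sahlqvist (Geach-type) schema ◇^2□^1A → □^1◇^3A.
Minimal-valuation argument: fix x; take any y with xR^2y and any z with xR^1z. Set V(A) to the set of worlds R-reachable from y in exactly 1 step. Then □^1A holds at y, so the antecedent holds at x; validity forces ◇^3A at z, giving a w with zR^3w and yR^1w.
First-order correspondent: forall x forall y forall z ((x R^2 y & xRz) -> exists w (yRw & z R^3 w)).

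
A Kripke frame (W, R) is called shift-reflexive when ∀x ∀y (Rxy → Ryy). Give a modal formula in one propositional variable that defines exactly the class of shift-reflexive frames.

A defining formula is □(□q → q) (the T□ axiom).
Suppose □(□q→q) is valid. Take Rxy and set V(q)={w : Ryw}. Then at y, □q holds; since □(□q→q) at x, □q→q at y, so q at y, i.e. Ryy.

□(□q → q)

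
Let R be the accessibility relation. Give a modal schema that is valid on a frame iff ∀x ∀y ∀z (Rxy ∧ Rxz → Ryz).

◇q → □◇q

A defining formula is ◇q → □◇q (the 5 axiom).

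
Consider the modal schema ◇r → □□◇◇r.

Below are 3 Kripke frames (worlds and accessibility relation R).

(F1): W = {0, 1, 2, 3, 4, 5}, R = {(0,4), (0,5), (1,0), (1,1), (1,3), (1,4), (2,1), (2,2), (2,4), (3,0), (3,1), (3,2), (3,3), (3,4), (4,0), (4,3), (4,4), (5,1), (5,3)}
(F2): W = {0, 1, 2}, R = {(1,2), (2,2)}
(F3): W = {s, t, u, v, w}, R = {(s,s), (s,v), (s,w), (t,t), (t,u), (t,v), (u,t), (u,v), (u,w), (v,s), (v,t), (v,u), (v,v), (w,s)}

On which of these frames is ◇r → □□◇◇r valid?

(F2)

This is the axiom for a generalized confluence (Geach) condition; its first-order frame correspondent is ∀x ∀y ∀z ((xRy ∧ xR²z) → ∃w (y = w ∧ zR²w)).
(F1): fails — 0R5, 0R²0 but no w with 5=w and 0R²w.
(F2): ✓.
(F3): fails — sRw, sR²u but no w* with w=w* and uR²w*.
Valid on: (F2).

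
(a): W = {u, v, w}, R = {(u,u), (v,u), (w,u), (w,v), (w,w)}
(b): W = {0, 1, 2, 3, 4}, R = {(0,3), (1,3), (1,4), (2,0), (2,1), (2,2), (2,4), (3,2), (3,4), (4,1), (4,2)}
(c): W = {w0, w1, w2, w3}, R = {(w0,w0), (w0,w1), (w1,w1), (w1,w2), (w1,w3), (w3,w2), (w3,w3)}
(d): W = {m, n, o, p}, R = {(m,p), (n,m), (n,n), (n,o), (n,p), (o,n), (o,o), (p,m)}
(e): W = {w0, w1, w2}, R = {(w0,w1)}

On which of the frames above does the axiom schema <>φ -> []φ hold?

The schema corresponds to partial functionality: forall x forall y forall z (Rxy & Rxz -> y = z).
(a): fails — w sees both u and v.
(b): fails — 1 sees both 3 and 4.
(c): fails — w0 sees both w0 and w1.
(d): fails — n sees both m and n.
(e): satisfies the condition.

(e)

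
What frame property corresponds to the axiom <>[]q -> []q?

The Euclidean property

This is frame-equivalent to ◇q → □◇q (substitute ¬q for q and contrapose).
Suppose ◇q→□◇q is valid. Take Rxy, Rxz and set V(q)={y}. Then ◇q at x, so □◇q at x, so ◇q at z, so some w with Rzw has q; w=y, i.e. Rzy. By symmetry of the argument, Ryz.
The converse is a direct semantic check.
Frame condition: forall x forall y forall z (Rxy & Rxz -> Ryz).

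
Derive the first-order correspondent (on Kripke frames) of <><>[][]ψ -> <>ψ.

This is a Sahlqvist (Geach-type) schema ◇^2□^2ψ → □^0◇^1ψ.
Minimal-valuation argument: fix x; take any y with xR^2y and any z with xR^0z. Set V(ψ) to the set of worlds R-reachable from y in exactly 2 steps. Then □^2ψ holds at y, so the antecedent holds at x; validity forces ◇^1ψ at z, giving a w with zR^1w and yR^2w.
First-order correspondent: forall x forall y (x R^2 y -> exists w (y R^2 w & xRw)).

forall x forall y (x R^2 y -> exists w (y R^2 w & xRw))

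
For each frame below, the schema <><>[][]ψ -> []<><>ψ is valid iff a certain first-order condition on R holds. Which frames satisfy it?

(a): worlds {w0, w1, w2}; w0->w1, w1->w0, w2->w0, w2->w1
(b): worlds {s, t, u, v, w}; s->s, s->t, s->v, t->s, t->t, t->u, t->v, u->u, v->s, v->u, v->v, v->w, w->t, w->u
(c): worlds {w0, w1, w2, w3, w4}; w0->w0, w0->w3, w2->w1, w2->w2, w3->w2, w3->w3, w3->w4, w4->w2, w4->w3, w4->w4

The schema corresponds to a generalized confluence (Geach) condition: forall x forall y forall z ((x R^2 y & xRz) -> exists w (y R^2 w & z R^2 w)).
(a): fails — w0R²w0, w0Rw1 but no w with w0R²w and w1R²w.
(b): condition met.
(c): fails — w2R²w1, w2Rw1 but no w with w1R²w and w1R²w.
Valid on: (b).

(b)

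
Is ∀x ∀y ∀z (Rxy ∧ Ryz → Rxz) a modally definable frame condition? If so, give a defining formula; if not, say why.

Yes — defined by □p → □□p

This is a Sahlqvist condition; the 4 axiom □p → □□p defines it.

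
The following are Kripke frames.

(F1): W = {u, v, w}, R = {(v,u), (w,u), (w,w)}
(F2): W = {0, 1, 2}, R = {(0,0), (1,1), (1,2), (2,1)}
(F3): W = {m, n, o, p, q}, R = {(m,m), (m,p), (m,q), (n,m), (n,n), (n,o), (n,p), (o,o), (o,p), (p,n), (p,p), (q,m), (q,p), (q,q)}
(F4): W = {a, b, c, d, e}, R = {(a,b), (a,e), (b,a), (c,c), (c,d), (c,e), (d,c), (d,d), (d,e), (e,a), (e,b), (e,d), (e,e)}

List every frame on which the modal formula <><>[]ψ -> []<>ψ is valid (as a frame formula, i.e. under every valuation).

This is the axiom for a generalized confluence (Geach) condition; its first-order frame correspondent is forall x forall y forall z ((x R^2 y & xRz) -> exists w (yRw & zRw)).
(F1): fails — wR²u, wRu but no t with uRt and uRt.
(F2): satisfies the condition.
(F3): satisfies the condition.
(F4): fails — aR²a, aRb but no w with aRw and bRw.
Valid on: (F2), (F3).

(F2), (F3)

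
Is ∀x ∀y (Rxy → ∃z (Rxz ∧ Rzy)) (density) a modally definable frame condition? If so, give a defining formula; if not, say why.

Yes — defined by □□r → □r

Yes: it is density, defined by the C4 schema □□r → □r.
Suppose □□r→□r is valid. Take Rxy and set V(r)={w : xR²w}. Then □□r at x, so □r at x, so r at y, i.e. ∃z(Rxz∧Rzy).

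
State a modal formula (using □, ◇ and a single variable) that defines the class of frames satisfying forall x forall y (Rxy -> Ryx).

r → □◇r

This is symmetry; the standard corresponding axiom is B: r → □◇r.
Suppose r→□◇r is valid. Take Rxy and set V(r)={x}. Then r at x, so □◇r at x, so ◇r at y, so some z with Ryz has r; z=x, i.e. Ryx.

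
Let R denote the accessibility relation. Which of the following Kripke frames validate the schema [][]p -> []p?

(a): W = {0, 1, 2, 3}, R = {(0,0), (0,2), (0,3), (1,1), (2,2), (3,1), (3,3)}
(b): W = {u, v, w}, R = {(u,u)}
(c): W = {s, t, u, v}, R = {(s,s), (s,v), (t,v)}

Frame correspondent (Sahlqvist): forall x forall y (Rxy -> exists z (Rxz & Rzy)) — i.e. density.
(a): satisfies the condition.
(b): satisfies the condition.
(c): fails — Rtv but no z with Rtz and Rzv.

(a), (b)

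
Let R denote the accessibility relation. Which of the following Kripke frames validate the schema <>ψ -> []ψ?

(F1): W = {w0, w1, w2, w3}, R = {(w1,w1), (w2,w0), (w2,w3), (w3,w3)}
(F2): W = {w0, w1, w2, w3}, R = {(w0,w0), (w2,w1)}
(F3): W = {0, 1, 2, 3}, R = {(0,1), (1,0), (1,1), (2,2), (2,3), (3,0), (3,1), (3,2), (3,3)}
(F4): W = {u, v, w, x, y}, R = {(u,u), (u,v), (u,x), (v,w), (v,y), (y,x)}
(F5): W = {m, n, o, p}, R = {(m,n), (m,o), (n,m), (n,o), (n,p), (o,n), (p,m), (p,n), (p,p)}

(F2)

Frame correspondent (Sahlqvist): forall x forall y forall z (Rxy & Rxz -> y = z) — i.e. partial functionality.
(F1): fails — w2 sees both w0 and w3.
(F2): condition met.
(F3): fails — 1 sees both 0 and 1.
(F4): fails — u sees both u and v.
(F5): fails — m sees both n and o.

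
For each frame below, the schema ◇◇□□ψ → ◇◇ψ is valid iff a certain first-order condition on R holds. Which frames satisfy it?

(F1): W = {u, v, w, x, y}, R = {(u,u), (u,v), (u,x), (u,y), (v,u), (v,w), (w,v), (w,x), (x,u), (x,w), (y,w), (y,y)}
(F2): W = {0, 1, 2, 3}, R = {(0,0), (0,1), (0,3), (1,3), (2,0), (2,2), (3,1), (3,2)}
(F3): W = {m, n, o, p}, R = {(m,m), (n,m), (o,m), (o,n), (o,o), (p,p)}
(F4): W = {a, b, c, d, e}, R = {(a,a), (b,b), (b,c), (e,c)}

Frame correspondent (Sahlqvist): ∀x ∀y (xR²y → ∃w (yR²w ∧ xR²w)) — i.e. a generalized confluence (Geach) condition.
(F1): satisfies the condition.
(F2): satisfies the condition.
(F3): satisfies the condition.
(F4): fails — bR²c but no w with cR²w and bR²w.
Valid on: (F1), (F2), (F3).

(F1), (F2), (F3)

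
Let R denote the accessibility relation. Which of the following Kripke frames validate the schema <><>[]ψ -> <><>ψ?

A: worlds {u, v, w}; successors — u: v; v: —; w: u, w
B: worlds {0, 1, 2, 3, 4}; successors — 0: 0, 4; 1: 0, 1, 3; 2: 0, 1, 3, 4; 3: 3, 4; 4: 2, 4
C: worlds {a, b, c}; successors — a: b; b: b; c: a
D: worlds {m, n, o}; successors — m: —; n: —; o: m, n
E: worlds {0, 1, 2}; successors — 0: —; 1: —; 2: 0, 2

Frame correspondent (Sahlqvist): forall x forall y (x R^2 y -> exists w (yRw & x R^2 w)) — i.e. a generalized confluence (Geach) condition.
A: fails — wR²v but no t with vRt and wR²t.
B: condition met.
C: condition met.
D: condition met.
E: fails — 2R²0 but no w with 0Rw and 2R²w.

B, C, D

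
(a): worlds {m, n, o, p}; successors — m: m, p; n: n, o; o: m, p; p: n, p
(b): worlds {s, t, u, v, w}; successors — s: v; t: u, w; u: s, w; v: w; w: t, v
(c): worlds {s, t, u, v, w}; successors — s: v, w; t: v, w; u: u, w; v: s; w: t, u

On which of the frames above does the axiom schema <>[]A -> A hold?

Frame correspondent (Sahlqvist): forall x forall y (Rxy -> Ryx) — i.e. symmetry.
(a): fails — Rom but not Rmo.
(b): fails — Ruw but not Rwu.
(c): fails — Rtv but not Rvt.

none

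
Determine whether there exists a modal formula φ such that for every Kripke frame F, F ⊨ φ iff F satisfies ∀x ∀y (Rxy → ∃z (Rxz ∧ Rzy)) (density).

Yes, by □□q → □q

The condition is density. A defining modal formula is □□q → □q.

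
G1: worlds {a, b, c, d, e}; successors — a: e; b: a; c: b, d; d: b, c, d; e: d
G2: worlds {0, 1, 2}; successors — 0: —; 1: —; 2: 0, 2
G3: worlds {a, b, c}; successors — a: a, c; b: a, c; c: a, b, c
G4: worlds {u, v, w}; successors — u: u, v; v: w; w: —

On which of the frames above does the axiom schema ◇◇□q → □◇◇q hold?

This is the axiom for a generalized confluence (Geach) condition; its first-order frame correspondent is ∀x ∀y ∀z ((xR²y ∧ xRz) → ∃w (yRw ∧ zR²w)).
G1: fails — cR²a, cRd but no w with aRw and dR²w.
G2: fails — 2R²0, 2R0 but no w with 0Rw and 0R²w.
G3: satisfies the condition.
G4: fails — uR²u, uRv but no t with uRt and vR²t.

G3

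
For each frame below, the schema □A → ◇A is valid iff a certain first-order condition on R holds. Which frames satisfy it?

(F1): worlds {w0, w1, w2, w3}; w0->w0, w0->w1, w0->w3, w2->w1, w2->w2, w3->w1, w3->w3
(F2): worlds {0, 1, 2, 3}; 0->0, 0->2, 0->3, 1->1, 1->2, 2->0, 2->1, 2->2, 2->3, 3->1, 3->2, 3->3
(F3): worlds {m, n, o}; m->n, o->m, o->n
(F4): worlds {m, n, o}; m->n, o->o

This is the axiom for seriality; its first-order frame correspondent is ∀x ∃y Rxy.
(F1): fails — world w1 has no successor.
(F2): holds.
(F3): fails — world n has no successor.
(F4): fails — world n has no successor.
Valid on: (F2).

(F2)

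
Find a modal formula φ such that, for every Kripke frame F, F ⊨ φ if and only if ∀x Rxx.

The condition is reflexivity. The T schema □q → q defines it.

□q → q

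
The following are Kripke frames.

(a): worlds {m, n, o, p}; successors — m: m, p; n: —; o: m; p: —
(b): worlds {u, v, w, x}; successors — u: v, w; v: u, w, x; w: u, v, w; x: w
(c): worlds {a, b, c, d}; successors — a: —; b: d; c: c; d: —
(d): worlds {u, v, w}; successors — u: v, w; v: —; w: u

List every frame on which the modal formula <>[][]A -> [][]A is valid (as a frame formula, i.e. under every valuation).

(c)

Frame correspondent (Sahlqvist): forall x forall y forall z ((xRy & x R^2 z) -> exists w (y R^2 w & z = w)) — i.e. a generalized confluence (Geach) condition.
(a): fails — mRp, mR²m but no w with pR²w and m=w.
(b): fails — uRv, uR²x but no t with vR²t and x=t.
(c): condition met.
(d): fails — uRv, uR²u but no t with vR²t and u=t.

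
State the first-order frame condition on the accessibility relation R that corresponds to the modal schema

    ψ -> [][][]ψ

This is a Sahlqvist (Geach-type) schema ◇^0□^0ψ → □^3◇^0ψ.
Minimal-valuation argument: fix x; take any y with xR^0y and any z with xR^3z. Set V(ψ) to the set of worlds R-reachable from y in exactly 0 steps. Then □^0ψ holds at y, so the antecedent holds at x; validity forces ◇^0ψ at z, giving a w with zR^0w and yR^0w.
First-order correspondent: forall x forall z (x R^3 z -> exists w (x = w & z = w)).

forall x forall z (x R^3 z -> exists w (x = w & z = w))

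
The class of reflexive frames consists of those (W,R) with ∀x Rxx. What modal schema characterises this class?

□r → r

A defining formula is □r → r (the T axiom).
Suppose □r→r is valid. At any x set V(r)={w : Rxw}. Then □r holds at x, so r holds at x, i.e. Rxx.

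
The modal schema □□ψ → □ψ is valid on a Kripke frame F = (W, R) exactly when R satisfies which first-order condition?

density: ∀x ∀y (Rxy → ∃z (Rxz ∧ Rzy))

Suppose □□ψ→□ψ is valid. Take Rxy and set V(ψ)={w : xR²w}. Then □□ψ at x, so □ψ at x, so ψ at y, i.e. ∃z(Rxz∧Rzy).
Conversely, any frame satisfying ∀x ∀y (Rxy → ∃z (Rxz ∧ Rzy)) validates the schema.
Frame condition: ∀x ∀y (Rxy → ∃z (Rxz ∧ Rzy)).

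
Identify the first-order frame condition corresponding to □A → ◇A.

seriality: ∀x ∃y Rxy

Suppose □A→◇A is valid. At any x set V(A)=W. Then □A at x, so ◇A at x, so x has a successor.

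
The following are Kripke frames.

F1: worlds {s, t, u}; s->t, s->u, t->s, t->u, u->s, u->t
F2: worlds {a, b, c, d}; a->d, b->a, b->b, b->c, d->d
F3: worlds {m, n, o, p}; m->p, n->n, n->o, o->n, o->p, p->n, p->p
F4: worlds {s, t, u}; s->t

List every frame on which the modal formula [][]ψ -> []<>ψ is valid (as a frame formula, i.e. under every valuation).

This is the axiom for a generalized confluence (Geach) condition; its first-order frame correspondent is forall x forall z (xRz -> exists w (x R^2 w & zRw)).
F1: ✓.
F2: fails — bRc but no w with bR²w and cRw.
F3: ✓.
F4: fails — sRt but no w with sR²w and tRw.

F1, F3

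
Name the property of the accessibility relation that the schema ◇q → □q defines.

Suppose ◇q→□q is valid. Take Rxy, Rxz and set V(q)={y}. Then ◇q at x, so □q at x, so q at z, i.e. z=y.

partial functionality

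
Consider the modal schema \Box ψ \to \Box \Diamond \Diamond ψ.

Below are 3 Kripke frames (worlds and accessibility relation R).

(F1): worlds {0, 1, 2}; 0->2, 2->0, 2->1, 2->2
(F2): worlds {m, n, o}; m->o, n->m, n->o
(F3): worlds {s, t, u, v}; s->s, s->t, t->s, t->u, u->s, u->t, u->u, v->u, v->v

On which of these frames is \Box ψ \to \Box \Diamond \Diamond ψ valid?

This is the axiom for a generalized confluence (Geach) condition; its first-order frame correspondent is \forall x \forall z (xRz \to \exists w (xRw \wedge z R^2 w)).
(F1): fails — 2R1 but no w with 2Rw and 1R²w.
(F2): fails — mRo but no w with mRw and oR²w.
(F3): satisfies the condition.
Valid on: (F3).

(F3)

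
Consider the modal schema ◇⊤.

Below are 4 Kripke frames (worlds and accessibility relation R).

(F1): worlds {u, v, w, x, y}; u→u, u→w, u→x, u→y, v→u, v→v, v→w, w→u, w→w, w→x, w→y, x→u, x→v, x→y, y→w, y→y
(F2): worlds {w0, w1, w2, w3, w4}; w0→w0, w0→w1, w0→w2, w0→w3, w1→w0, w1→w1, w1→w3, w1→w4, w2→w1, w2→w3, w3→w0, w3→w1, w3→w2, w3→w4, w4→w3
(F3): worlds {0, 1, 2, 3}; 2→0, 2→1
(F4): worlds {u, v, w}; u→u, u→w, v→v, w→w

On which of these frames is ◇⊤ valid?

Frame correspondent (Sahlqvist): ∀x ∃y Rxy — i.e. seriality.
(F1): condition met.
(F2): condition met.
(F3): fails — world 0 has no successor.
(F4): condition met.
Valid on: (F1), (F2), (F4).

(F1), (F2), (F4)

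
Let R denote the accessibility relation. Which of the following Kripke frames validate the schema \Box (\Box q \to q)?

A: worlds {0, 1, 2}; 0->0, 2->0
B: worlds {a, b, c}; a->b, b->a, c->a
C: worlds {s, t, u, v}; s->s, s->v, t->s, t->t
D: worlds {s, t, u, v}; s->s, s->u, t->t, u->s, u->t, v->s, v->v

The schema corresponds to shift-reflexivity: \forall x \forall y (Rxy \to Ryy).
A: ✓.
B: fails — Rca but not Raa.
C: fails — Rsv but not Rvv.
D: fails — Rsu but not Ruu.
Valid on: A.

A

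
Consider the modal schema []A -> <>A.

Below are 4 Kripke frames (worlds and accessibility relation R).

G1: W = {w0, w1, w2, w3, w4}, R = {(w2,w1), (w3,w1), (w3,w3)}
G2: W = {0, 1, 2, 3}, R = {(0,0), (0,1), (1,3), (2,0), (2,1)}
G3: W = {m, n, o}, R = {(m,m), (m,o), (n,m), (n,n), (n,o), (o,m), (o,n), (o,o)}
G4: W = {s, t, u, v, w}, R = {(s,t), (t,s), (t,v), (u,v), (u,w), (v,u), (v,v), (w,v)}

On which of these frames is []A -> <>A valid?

This is the axiom for seriality; its first-order frame correspondent is forall x exists y Rxy.
G1: fails — world w0 has no successor.
G2: fails — world 3 has no successor.
G3: ✓.
G4: ✓.
Valid on: G3, G4.

G3, G4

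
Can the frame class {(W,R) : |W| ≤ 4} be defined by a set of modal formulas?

No

Modal frame validity is preserved under disjoint unions.
Any modal formula valid on each of 5 disjoint one-world frames is valid on their disjoint union (validity is preserved under disjoint unions). Each one-world frame has |W|=1≤4, but the union has |W|=5.
So no modal formula (or set of formulas) defines exactly the |W|≤4 frames.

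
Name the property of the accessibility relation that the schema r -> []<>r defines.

symmetry

Suppose r→□◇r is valid. Take Rxy and set V(r)={x}. Then r at x, so □◇r at x, so ◇r at y, so some z with Ryz has r; z=x, i.e. Ryx.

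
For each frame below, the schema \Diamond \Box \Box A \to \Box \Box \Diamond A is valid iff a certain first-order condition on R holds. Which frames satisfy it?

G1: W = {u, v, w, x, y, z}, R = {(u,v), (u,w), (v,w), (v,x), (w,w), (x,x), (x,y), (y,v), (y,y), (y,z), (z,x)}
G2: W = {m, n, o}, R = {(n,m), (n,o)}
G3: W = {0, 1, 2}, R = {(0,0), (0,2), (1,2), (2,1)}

This is the axiom for a generalized confluence (Geach) condition; its first-order frame correspondent is \forall x \forall y \forall z ((xRy \wedge x R^2 z) \to \exists w (y R^2 w \wedge zRw)).
G1: fails — uRw, uR²x but no t with wR²t and xRt.
G2: satisfies the condition.
G3: fails — 0R2, 0R²2 but no w with 2R²w and 2Rw.

G2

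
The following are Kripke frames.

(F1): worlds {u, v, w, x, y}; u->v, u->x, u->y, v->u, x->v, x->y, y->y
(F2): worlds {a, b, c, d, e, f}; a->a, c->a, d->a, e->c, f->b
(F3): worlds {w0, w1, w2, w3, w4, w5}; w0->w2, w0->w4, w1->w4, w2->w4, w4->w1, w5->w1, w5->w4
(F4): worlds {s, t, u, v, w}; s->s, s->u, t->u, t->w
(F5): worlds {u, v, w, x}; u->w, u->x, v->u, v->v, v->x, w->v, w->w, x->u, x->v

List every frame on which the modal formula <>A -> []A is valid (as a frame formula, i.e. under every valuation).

(F2)

The schema corresponds to partial functionality: forall x forall y forall z (Rxy & Rxz -> y = z).
(F1): fails — u sees both v and x.
(F2): holds.
(F3): fails — w0 sees both w2 and w4.
(F4): fails — s sees both s and u.
(F5): fails — u sees both w and x.
Valid on: (F2).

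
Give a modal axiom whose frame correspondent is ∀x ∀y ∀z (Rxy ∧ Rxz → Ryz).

The condition is the Euclidean property. The 5 schema ◇q → □◇q defines it.

◇q → □◇q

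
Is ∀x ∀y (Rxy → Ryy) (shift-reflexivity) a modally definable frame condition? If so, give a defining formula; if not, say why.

Yes: it is shift-reflexivity, defined by the T□ schema □(□q → q).
Suppose □(□q→q) is valid. Take Rxy and set V(q)={w : Ryw}. Then at y, □q holds; since □(□q→q) at x, □q→q at y, so q at y, i.e. Ryy.

Definable; □(□q → q) defines it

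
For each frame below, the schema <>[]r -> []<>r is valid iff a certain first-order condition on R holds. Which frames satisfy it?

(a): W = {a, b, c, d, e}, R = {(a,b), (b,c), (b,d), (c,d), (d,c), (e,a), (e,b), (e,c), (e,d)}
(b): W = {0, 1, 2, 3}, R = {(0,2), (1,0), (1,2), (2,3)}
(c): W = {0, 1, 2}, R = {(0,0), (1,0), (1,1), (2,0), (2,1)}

Frame correspondent (Sahlqvist): forall x forall y forall z (Rxy & Rxz -> exists w (Ryw & Rzw)) — i.e. convergence.
(a): fails — Rbc and Rbd but c and d have no common successor.
(b): fails — R12 and R10 but 2 and 0 have no common successor.
(c): condition met.

(c)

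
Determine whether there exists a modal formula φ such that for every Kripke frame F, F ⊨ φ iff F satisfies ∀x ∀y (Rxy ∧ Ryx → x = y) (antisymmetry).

Modal frame validity is preserved under surjective bounded morphisms.
The 6-cycle (worlds 0,1,2,3,4,5 with 0→1→2→3→4→5→0) is antisymmetric. Sending even-indexed worlds to • and odd-indexed worlds to ∘ is a surjective bounded morphism onto the two-world frame with •↔∘, which is not antisymmetric.
So no modal formula (or set of formulas) defines exactly the antisymmetric frames.

No — not modally definable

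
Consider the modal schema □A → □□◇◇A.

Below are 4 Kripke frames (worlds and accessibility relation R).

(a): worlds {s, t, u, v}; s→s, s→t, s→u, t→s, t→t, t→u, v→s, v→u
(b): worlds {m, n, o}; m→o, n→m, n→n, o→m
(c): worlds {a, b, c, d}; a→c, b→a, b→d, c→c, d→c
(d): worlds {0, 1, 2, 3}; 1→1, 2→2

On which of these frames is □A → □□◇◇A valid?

(d)

This is the axiom for a generalized confluence (Geach) condition; its first-order frame correspondent is ∀x ∀z (xR²z → ∃w (xRw ∧ zR²w)).
(a): fails — sR²u but no w with sRw and uR²w.
(b): fails — mR²m but no w with mRw and mR²w.
(c): fails — bR²c but no w with bRw and cR²w.
(d): condition met.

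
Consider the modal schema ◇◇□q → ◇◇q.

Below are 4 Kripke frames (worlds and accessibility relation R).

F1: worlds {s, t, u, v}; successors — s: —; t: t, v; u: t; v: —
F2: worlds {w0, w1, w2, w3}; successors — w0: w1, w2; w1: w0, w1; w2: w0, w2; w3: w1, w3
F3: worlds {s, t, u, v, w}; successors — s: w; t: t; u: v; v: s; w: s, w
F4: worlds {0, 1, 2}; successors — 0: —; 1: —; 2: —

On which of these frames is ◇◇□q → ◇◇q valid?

The schema corresponds to a generalized confluence (Geach) condition: ∀x ∀y (xR²y → ∃w (yRw ∧ xR²w)).
F1: fails — tR²v but no w with vRw and tR²w.
F2: condition met.
F3: fails — uR²s but no w* with sRw* and uR²w*.
F4: condition met.
Valid on: F2, F4.

F2, F4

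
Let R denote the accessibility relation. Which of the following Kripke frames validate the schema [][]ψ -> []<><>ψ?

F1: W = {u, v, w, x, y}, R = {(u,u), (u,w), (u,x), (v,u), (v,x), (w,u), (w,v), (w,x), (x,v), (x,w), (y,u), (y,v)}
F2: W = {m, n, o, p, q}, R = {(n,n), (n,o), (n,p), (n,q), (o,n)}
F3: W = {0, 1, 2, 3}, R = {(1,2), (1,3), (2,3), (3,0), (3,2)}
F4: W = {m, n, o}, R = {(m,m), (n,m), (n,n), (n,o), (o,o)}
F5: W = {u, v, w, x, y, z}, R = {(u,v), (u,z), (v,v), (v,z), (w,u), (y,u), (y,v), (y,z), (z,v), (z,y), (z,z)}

F1, F4, F5

The schema corresponds to a generalized confluence (Geach) condition: forall x forall z (xRz -> exists w (x R^2 w & z R^2 w)).
F1: satisfies the condition.
F2: fails — nRp but no w with nR²w and pR²w.
F3: fails — 2R3 but no w with 2R²w and 3R²w.
F4: satisfies the condition.
F5: satisfies the condition.
Valid on: F1, F4, F5.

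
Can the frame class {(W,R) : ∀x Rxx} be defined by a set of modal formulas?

Yes, by □p → p

This is a Sahlqvist condition; the T axiom □p → p defines it.
Suppose □p→p is valid. At any x set V(p)={w : Rxw}. Then □p holds at x, so p holds at x, i.e. Rxx.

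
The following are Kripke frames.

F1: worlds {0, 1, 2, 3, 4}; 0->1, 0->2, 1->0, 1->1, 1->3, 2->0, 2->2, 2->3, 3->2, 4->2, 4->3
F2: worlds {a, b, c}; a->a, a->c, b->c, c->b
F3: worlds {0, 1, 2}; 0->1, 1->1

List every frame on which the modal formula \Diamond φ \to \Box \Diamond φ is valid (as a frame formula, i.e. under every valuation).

This is the axiom for the Euclidean property; its first-order frame correspondent is \forall x \forall y \forall z (Rxy \wedge Rxz \to Ryz).
F1: fails — R02 and R01 but not R21.
F2: fails — Rac and Raa but not Rca.
F3: holds.
Valid on: F3.

F3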